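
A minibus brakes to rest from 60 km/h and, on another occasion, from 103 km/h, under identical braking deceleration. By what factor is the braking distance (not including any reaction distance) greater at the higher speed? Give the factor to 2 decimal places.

Braking distance d = v²/(2a), so with a fixed, d ∝ v².
Factor = (103/60)² = 1.7167² = 2.9471.

Factor ≈ 2.95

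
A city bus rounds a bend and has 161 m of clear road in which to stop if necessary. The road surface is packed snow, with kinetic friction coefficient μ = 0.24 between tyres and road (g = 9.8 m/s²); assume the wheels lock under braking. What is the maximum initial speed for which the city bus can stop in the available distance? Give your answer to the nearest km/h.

Maximum speed ≈ 99 km/h

a = μg = 0.24 × 9.8 = 2.352 m/s².
v²/(2a) = d ⇒ v = √(2 × 2.352 × 161) = √757.34 = 27.5198 m/s.
27.5198 m/s × 3.6 = 99.071 km/h.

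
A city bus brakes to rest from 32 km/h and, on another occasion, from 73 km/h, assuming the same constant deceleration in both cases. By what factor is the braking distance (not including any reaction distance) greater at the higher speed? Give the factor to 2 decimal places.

Braking distance d = v²/(2a), so with a fixed, d ∝ v².
Factor = (73/32)² = 2.2812² = 5.2039.

Factor ≈ 5.20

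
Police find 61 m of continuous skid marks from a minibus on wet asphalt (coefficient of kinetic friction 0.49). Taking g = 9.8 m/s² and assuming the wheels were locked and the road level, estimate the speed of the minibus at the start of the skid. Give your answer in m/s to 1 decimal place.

Initial speed ≈ 24.2 m/s

Deceleration a = μg = 0.49 × 9.8 = 4.802 m/s².
v = √(2a·d) = √(2 × 4.802 × 61) = √585.844 = 24.2042 m/s.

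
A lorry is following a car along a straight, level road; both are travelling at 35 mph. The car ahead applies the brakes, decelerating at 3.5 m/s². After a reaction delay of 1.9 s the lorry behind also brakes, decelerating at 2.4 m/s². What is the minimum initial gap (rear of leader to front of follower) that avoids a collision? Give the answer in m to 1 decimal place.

35 mph × 0.44704 = 15.6464 m/s.
Leader travels v²/(2a_L) = 244.810 / 7.000 = 34.973 m before stopping.
Follower covers v·t_r = 15.6464 × 1.9 = 29.728 m while reacting, then v²/(2a_F) = 244.810 / 4.800 = 51.002 m while braking, for a total of 29.728 + 51.002 = 80.730 m.
Since a_F ≤ a_L and the follower starts braking later, the follower is never slower than the leader, so the closest approach is when both have stopped.
Minimum gap = 80.730 − 34.973 = 45.757 m.

Minimum gap ≈ 45.8 m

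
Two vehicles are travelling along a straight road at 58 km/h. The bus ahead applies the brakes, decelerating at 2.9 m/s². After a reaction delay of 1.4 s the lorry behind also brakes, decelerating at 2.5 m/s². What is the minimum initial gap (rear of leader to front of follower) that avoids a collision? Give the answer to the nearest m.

Minimum gap ≈ 30 m

58 km/h ÷ 3.6 = 16.1111 m/s.
Leader travels v²/(2a_L) = 259.568 / 5.800 = 44.753 m before stopping.
Follower covers v·t_r = 16.1111 × 1.4 = 22.556 m while reacting, then v²/(2a_F) = 259.568 / 5.000 = 51.914 m while braking, for a total of 22.556 + 51.914 = 74.470 m.
Since a_F ≤ a_L and the follower starts braking later, the follower is never slower than the leader, so the closest approach is when both have stopped.
Minimum gap = 74.470 − 44.753 = 29.717 m.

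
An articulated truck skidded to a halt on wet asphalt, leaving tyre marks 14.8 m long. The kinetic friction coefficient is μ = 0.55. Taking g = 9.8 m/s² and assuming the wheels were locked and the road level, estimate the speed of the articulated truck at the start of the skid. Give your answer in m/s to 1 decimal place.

Initial speed ≈ 12.6 m/s

Deceleration a = μg = 0.55 × 9.8 = 5.390 m/s².
v = √(2a·d) = √(2 × 5.390 × 14.8) = √159.544 = 12.6311 m/s.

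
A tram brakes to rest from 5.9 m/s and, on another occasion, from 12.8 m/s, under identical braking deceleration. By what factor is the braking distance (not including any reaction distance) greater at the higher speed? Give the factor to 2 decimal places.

Braking distance d = v²/(2a), so with a fixed, d ∝ v².
Factor = (12.8/5.9)² = 2.1695² = 4.7067.

Factor ≈ 4.71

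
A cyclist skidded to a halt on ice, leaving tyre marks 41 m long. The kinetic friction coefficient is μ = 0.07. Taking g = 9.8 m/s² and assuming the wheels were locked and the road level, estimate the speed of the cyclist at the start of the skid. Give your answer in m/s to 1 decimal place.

Initial speed ≈ 7.5 m/s

Deceleration a = μg = 0.07 × 9.8 = 0.686 m/s².
v = √(2a·d) = √(2 × 0.686 × 41) = √56.252 = 7.5001 m/s.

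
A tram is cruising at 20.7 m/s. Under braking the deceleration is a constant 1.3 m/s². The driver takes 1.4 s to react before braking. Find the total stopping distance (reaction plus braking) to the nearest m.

Reaction distance = v·t_r = 20.7000 × 1.4 = 28.980 m.
Braking distance = v²/(2a) = 20.7000² / (2 × 1.300) = 428.490 / 2.600 = 164.804 m.
Total = 28.980 + 164.804 = 193.784 m.

Total stopping distance ≈ 194 m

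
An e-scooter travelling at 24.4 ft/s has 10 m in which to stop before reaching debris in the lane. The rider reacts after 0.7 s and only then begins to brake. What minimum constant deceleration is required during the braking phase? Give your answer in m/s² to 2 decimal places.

24.4 ft/s × 0.3048 = 7.4371 m/s.
Distance covered during reaction = 7.4371 × 0.7 = 5.206 m.
Distance available for braking: 10 − 5.206 = 4.794 m.
v² = 2a·d ⇒ a = v²/(2d) = 7.4371² / (2 × 4.794) = 55.310 / 9.588 = 5.7687 m/s².

Required deceleration ≈ 5.77 m/s²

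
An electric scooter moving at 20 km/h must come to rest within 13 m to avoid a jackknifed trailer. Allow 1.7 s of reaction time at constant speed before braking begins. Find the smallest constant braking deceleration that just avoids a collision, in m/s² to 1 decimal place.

20 km/h ÷ 3.6 = 5.5556 m/s.
Distance covered during reaction = 5.5556 × 1.7 = 9.445 m.
Distance available for braking: 13 − 9.445 = 3.555 m.
v² = 2a·d ⇒ a = v²/(2d) = 5.5556² / (2 × 3.555) = 30.865 / 7.110 = 4.3411 m/s².

Required deceleration ≈ 4.3 m/s²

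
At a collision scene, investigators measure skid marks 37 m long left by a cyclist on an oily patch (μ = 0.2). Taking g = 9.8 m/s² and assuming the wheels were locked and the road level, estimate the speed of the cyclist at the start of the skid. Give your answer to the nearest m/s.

Deceleration a = μg = 0.2 × 9.8 = 1.960 m/s².
v = √(2a·d) = √(2 × 1.960 × 37) = √145.040 = 12.0433 m/s.

Initial speed ≈ 12 m/s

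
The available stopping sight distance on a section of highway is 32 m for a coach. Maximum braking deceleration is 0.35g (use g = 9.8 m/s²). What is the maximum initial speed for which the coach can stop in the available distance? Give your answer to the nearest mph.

Maximum speed ≈ 33 mph

a = 0.35 × 9.8 = 3.430 m/s².
v²/(2a) = d ⇒ v = √(2 × 3.430 × 32) = √219.52 = 14.8162 m/s.
14.8162 m/s ÷ 0.44704 = 33.143 mph.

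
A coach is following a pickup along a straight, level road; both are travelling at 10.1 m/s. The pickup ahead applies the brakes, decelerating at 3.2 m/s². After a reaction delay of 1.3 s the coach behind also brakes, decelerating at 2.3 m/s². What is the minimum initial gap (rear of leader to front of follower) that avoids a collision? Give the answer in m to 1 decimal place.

Leader travels v²/(2a_L) = 102.010 / 6.400 = 15.939 m before stopping.
Follower covers v·t_r = 10.1000 × 1.3 = 13.130 m while reacting, then v²/(2a_F) = 102.010 / 4.600 = 22.176 m while braking, for a total of 13.130 + 22.176 = 35.306 m.
Since a_F ≤ a_L and the follower starts braking later, the follower is never slower than the leader, so the closest approach is when both have stopped.
Minimum gap = 35.306 − 15.939 = 19.367 m.

Minimum gap ≈ 19.4 m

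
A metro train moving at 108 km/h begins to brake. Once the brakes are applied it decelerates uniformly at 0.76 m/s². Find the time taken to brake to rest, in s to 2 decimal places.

Braking time ≈ 39.47 s

108 km/h ÷ 3.6 = 30.0000 m/s.
Braking time = v/a = 30.0000 / 0.760 = 39.474 s.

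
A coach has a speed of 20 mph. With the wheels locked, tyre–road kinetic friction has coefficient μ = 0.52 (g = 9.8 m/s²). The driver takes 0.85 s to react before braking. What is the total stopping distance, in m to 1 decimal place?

20 mph × 0.44704 = 8.9408 m/s.
a = μg = 0.52 × 9.8 = 5.096 m/s².
Reaction distance = v·t_r = 8.9408 × 0.85 = 7.600 m.
Braking distance = v²/(2a) = 8.9408² / (2 × 5.096) = 79.938 / 10.192 = 7.843 m.
Total = 7.600 + 7.843 = 15.443 m.

Total stopping distance ≈ 15.4 m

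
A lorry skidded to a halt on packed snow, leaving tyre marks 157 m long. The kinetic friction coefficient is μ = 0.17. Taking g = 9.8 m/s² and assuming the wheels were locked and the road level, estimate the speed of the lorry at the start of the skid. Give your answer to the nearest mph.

Deceleration a = μg = 0.17 × 9.8 = 1.666 m/s².
v = √(2a·d) = √(2 × 1.666 × 157) = √523.124 = 22.8719 m/s.
= 22.8719 ÷ 0.44704 = 51.163 mph.

Initial speed ≈ 51 mph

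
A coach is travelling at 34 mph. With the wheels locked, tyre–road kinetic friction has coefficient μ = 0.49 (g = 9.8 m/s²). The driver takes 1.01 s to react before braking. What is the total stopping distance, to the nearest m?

34 mph × 0.44704 = 15.1994 m/s.
a = μg = 0.49 × 9.8 = 4.802 m/s².
Reaction distance = v·t_r = 15.1994 × 1.01 = 15.351 m.
Braking distance = v²/(2a) = 15.1994² / (2 × 4.802) = 231.022 / 9.604 = 24.055 m.
Total = 15.351 + 24.055 = 39.406 m.

Total stopping distance ≈ 39 m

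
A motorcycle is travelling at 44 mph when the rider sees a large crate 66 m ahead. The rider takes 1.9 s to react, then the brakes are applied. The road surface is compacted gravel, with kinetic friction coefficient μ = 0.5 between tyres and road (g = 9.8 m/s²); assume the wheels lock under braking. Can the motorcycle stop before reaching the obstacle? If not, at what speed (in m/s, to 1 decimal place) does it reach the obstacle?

44 mph × 0.44704 = 19.6698 m/s.
a = μg = 0.5 × 9.8 = 4.900 m/s².
Reaction distance = 19.6698 × 1.9 = 37.373 m.
Braking distance needed to stop: v²/(2a) = 386.901 / 9.800 = 39.480 m, so total needed = 37.373 + 39.480 = 76.853 m > 66 m — it cannot stop.
Distance remaining when braking begins: 66 − 37.373 = 28.627 m.
v² = v₀² − 2a·d = 386.901 − 2 × 4.900 × 28.627 = 106.356 m²/s².
v = √106.356 = 10.313 m/s.

No — it strikes the obstacle at 10.3 m/s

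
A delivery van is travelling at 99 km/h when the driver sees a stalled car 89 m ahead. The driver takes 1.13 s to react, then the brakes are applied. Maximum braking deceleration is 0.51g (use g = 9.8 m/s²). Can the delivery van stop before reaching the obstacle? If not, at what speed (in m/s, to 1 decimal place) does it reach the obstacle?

99 km/h ÷ 3.6 = 27.5000 m/s.
a = 0.51 × 9.8 = 4.998 m/s².
Reaction distance = 27.5000 × 1.13 = 31.075 m.
Braking distance needed to stop: v²/(2a) = 756.250 / 9.996 = 75.655 m, so total needed = 31.075 + 75.655 = 106.730 m > 89 m — it cannot stop.
Distance remaining when braking begins: 89 − 31.075 = 57.925 m.
v² = v₀² − 2a·d = 756.250 − 2 × 4.998 × 57.925 = 177.232 m²/s².
v = √177.232 = 13.313 m/s.

No — it strikes the obstacle at 13.3 m/s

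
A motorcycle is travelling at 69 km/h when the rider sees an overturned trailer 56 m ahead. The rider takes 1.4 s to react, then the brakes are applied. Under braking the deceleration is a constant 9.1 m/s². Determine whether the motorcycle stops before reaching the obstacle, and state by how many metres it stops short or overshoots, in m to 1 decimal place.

Yes — it stops 9.0 m short of the obstacle

69 km/h ÷ 3.6 = 19.1667 m/s.
Reaction distance = 19.1667 × 1.4 = 26.833 m.
Braking distance = v²/(2a) = 367.362 / 18.200 = 20.185 m.
Total stopping distance = 26.833 + 20.185 = 47.018 m, vs 56 m available — it stops with 56 − 47.018 = 8.982 m to spare.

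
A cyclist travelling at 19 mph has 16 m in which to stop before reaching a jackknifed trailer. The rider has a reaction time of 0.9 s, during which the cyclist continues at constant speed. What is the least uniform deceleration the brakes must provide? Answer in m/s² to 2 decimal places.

19 mph × 0.44704 = 8.4938 m/s.
Distance covered during reaction = 8.4938 × 0.9 = 7.644 m.
Distance available for braking: 16 − 7.644 = 8.356 m.
v² = 2a·d ⇒ a = v²/(2d) = 8.4938² / (2 × 8.356) = 72.145 / 16.712 = 4.3170 m/s².

Required deceleration ≈ 4.32 m/s²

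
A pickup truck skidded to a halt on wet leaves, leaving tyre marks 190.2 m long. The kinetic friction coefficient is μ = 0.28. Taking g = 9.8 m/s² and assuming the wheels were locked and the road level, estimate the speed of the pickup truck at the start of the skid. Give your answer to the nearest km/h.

Initial speed ≈ 116 km/h

Deceleration a = μg = 0.28 × 9.8 = 2.744 m/s².
v = √(2a·d) = √(2 × 2.744 × 190.2) = √1043.818 = 32.3082 m/s.
= 32.3082 × 3.6 = 116.310 km/h.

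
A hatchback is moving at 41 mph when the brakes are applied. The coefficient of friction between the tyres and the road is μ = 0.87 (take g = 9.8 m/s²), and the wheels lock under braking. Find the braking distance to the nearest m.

41 mph × 0.44704 = 18.3286 m/s.
a = μg = 0.87 × 9.8 = 8.526 m/s².
Braking distance = v²/(2a) = 18.3286² / (2 × 8.526) = 335.938 / 17.052 = 19.701 m.

Braking distance ≈ 20 m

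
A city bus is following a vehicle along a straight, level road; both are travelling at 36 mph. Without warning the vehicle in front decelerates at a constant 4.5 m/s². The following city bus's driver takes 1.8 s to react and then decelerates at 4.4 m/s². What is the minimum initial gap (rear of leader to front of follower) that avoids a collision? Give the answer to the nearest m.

36 mph × 0.44704 = 16.0934 m/s.
Leader travels v²/(2a_L) = 258.998 / 9.000 = 28.778 m before stopping.
Follower covers v·t_r = 16.0934 × 1.8 = 28.968 m while reacting, then v²/(2a_F) = 258.998 / 8.800 = 29.432 m while braking, for a total of 28.968 + 29.432 = 58.400 m.
Since a_F ≤ a_L and the follower starts braking later, the follower is never slower than the leader, so the closest approach is when both have stopped.
Minimum gap = 58.400 − 28.778 = 29.622 m.

Minimum gap ≈ 30 m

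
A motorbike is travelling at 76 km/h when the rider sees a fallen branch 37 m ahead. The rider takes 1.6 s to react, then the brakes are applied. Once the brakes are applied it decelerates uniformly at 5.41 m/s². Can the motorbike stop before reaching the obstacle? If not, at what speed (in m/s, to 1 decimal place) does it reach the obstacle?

76 km/h ÷ 3.6 = 21.1111 m/s.
Reaction distance = 21.1111 × 1.6 = 33.778 m.
Braking distance needed to stop: v²/(2a) = 445.679 / 10.820 = 41.190 m, so total needed = 33.778 + 41.190 = 74.968 m > 37 m — it cannot stop.
Distance remaining when braking begins: 37 − 33.778 = 3.222 m.
v² = v₀² − 2a·d = 445.679 − 2 × 5.410 × 3.222 = 410.817 m²/s².
v = √410.817 = 20.269 m/s.

No — it strikes the obstacle at 20.3 m/s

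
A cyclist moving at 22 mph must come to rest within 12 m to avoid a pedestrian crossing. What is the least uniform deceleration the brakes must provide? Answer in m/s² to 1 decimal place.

Required deceleration ≈ 4.0 m/s²

22 mph × 0.44704 = 9.8349 m/s.
v² = 2a·d ⇒ a = v²/(2d) = 9.8349² / (2 × 12.000) = 96.725 / 24.000 = 4.0302 m/s².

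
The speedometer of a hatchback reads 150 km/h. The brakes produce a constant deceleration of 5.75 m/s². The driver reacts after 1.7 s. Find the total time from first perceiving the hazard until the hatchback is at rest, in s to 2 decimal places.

Total time ≈ 8.95 s

150 km/h ÷ 3.6 = 41.6667 m/s.
Braking time = v/a = 41.6667 / 5.750 = 7.246 s.
Total = 1.7 + 7.246 = 8.946 s.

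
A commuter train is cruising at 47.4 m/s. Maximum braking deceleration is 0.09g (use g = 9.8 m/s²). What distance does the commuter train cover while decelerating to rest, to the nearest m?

Braking distance ≈ 1274 m

a = 0.09 × 9.8 = 0.882 m/s².
Braking distance = v²/(2a) = 47.4000² / (2 × 0.882) = 2246.760 / 1.764 = 1273.673 m.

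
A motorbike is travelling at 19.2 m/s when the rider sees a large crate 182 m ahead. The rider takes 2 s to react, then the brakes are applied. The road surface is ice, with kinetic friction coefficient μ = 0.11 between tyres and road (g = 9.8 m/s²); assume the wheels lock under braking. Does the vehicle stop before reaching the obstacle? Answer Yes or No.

a = μg = 0.11 × 9.8 = 1.078 m/s².
Reaction distance = 19.2000 × 2 = 38.400 m.
Braking distance = v²/(2a) = 368.640 / 2.156 = 170.983 m.
Total stopping distance = 38.400 + 170.983 = 209.383 m, vs 182 m available — it cannot stop in time and overshoots by 209.383 − 182 = 27.383 m.

No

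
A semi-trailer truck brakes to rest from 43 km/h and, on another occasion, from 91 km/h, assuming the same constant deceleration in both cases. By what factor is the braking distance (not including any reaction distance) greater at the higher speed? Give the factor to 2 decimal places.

Factor ≈ 4.48

Braking distance d = v²/(2a), so with a fixed, d ∝ v².
Factor = (91/43)² = 2.1163² = 4.4787.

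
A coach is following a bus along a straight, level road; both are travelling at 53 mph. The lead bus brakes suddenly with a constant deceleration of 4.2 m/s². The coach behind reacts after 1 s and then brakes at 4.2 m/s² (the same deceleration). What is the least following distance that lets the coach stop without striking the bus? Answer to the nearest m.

Minimum gap ≈ 24 m

53 mph × 0.44704 = 23.6931 m/s.
Leader travels v²/(2a_L) = 561.363 / 8.400 = 66.829 m before stopping.
Follower covers v·t_r = 23.6931 × 1 = 23.693 m while reacting, then v²/(2a_F) = 561.363 / 8.400 = 66.829 m while braking, for a total of 23.693 + 66.829 = 90.522 m.
Since a_F ≤ a_L and the follower starts braking later, the follower is never slower than the leader, so the closest approach is when both have stopped.
Minimum gap = 90.522 − 66.829 = 23.693 m.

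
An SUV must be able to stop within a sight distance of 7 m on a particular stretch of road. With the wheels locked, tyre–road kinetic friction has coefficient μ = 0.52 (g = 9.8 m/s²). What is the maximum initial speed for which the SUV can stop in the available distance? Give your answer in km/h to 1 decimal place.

Maximum speed ≈ 30.4 km/h

a = μg = 0.52 × 9.8 = 5.096 m/s².
v²/(2a) = d ⇒ v = √(2 × 5.096 × 7) = √71.34 = 8.4463 m/s.
8.4463 m/s × 3.6 = 30.407 km/h.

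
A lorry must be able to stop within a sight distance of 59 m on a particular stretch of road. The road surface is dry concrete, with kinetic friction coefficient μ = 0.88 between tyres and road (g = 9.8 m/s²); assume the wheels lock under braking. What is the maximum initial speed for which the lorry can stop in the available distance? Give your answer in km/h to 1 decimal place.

Maximum speed ≈ 114.8 km/h

a = μg = 0.88 × 9.8 = 8.624 m/s².
v²/(2a) = d ⇒ v = √(2 × 8.624 × 59) = √1017.63 = 31.9003 m/s.
31.9003 m/s × 3.6 = 114.841 km/h.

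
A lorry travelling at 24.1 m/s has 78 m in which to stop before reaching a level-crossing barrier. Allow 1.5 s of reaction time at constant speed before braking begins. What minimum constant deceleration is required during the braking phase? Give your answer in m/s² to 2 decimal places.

Required deceleration ≈ 6.94 m/s²

Distance covered during reaction = 24.1000 × 1.5 = 36.150 m.
Distance available for braking: 78 − 36.150 = 41.850 m.
v² = 2a·d ⇒ a = v²/(2d) = 24.1000² / (2 × 41.850) = 580.810 / 83.700 = 6.9392 m/s².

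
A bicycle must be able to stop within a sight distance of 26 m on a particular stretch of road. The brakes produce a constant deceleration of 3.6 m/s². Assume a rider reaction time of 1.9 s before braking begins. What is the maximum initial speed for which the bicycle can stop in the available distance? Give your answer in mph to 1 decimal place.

Maximum speed ≈ 18.9 mph

Stopping distance: v·t_r + v²/(2a) = 26 with t_r = 1.9 s and a = 3.600 m/s².
So v² + 13.680 v − 187.20 = 0.
Positive root: v = −a·t_r + √((a·t_r)² + 2a·d) = −6.840 + √(46.786 + 187.20) = 8.4566 m/s.
8.4566 m/s ÷ 0.44704 = 18.917 mph.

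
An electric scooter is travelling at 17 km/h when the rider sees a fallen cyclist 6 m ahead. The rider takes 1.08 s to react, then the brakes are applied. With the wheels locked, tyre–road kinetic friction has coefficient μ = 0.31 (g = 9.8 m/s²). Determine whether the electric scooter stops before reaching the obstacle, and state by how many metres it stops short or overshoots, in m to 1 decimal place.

No — it overshoots by 2.8 m

17 km/h ÷ 3.6 = 4.7222 m/s.
a = μg = 0.31 × 9.8 = 3.038 m/s².
Reaction distance = 4.7222 × 1.08 = 5.100 m.
Braking distance = v²/(2a) = 22.299 / 6.076 = 3.670 m.
Total stopping distance = 5.100 + 3.670 = 8.770 m, vs 6 m available — it cannot stop in time and overshoots by 8.770 − 6 = 2.770 m.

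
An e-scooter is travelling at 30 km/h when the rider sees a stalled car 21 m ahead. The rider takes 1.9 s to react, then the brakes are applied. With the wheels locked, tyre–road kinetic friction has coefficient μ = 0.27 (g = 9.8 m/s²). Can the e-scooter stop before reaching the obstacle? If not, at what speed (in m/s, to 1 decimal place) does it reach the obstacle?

30 km/h ÷ 3.6 = 8.3333 m/s.
a = μg = 0.27 × 9.8 = 2.646 m/s².
Reaction distance = 8.3333 × 1.9 = 15.833 m.
Braking distance needed to stop: v²/(2a) = 69.444 / 5.292 = 13.122 m, so total needed = 15.833 + 13.122 = 28.955 m > 21 m — it cannot stop.
Distance remaining when braking begins: 21 − 15.833 = 5.167 m.
v² = v₀² − 2a·d = 69.444 − 2 × 2.646 × 5.167 = 42.100 m²/s².
v = √42.100 = 6.488 m/s.

No — it strikes the obstacle at 6.5 m/s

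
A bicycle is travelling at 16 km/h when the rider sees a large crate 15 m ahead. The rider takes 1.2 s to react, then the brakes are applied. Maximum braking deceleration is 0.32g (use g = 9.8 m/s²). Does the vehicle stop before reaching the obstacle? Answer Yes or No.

Yes

16 km/h ÷ 3.6 = 4.4444 m/s.
a = 0.32 × 9.8 = 3.136 m/s².
Reaction distance = 4.4444 × 1.2 = 5.333 m.
Braking distance = v²/(2a) = 19.753 / 6.272 = 3.149 m.
Total stopping distance = 5.333 + 3.149 = 8.482 m, vs 15 m available — it stops with 15 − 8.482 = 6.518 m to spare.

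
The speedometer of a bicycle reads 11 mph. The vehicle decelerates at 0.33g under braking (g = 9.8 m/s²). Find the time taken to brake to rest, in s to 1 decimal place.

11 mph × 0.44704 = 4.9174 m/s.
a = 0.33 × 9.8 = 3.234 m/s².
Braking time = v/a = 4.9174 / 3.234 = 1.521 s.

Braking time ≈ 1.5 s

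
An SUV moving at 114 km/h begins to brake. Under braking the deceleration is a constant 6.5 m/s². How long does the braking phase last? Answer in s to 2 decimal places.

Braking time ≈ 4.87 s

114 km/h ÷ 3.6 = 31.6667 m/s.
Braking time = v/a = 31.6667 / 6.500 = 4.872 s.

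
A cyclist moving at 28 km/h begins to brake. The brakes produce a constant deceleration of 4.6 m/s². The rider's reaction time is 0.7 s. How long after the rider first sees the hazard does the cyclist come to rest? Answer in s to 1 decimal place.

28 km/h ÷ 3.6 = 7.7778 m/s.
Braking time = v/a = 7.7778 / 4.600 = 1.691 s.
Total = 0.7 + 1.691 = 2.391 s.

Total time ≈ 2.4 s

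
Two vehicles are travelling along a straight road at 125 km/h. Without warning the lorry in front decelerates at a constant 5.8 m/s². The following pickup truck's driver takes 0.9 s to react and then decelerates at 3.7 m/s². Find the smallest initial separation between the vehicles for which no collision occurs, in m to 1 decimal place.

Minimum gap ≈ 90.2 m

125 km/h ÷ 3.6 = 34.7222 m/s.
Leader travels v²/(2a_L) = 1205.631 / 11.600 = 103.934 m before stopping.
Follower covers v·t_r = 34.7222 × 0.9 = 31.250 m while reacting, then v²/(2a_F) = 1205.631 / 7.400 = 162.923 m while braking, for a total of 31.250 + 162.923 = 194.173 m.
Since a_F ≤ a_L and the follower starts braking later, the follower is never slower than the leader, so the closest approach is when both have stopped.
Minimum gap = 194.173 − 103.934 = 90.239 m.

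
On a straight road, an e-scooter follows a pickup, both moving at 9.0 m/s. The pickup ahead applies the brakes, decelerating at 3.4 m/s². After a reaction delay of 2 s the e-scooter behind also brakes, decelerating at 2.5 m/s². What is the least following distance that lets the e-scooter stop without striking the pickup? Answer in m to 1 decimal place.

Minimum gap ≈ 22.3 m

Leader travels v²/(2a_L) = 81.000 / 6.800 = 11.912 m before stopping.
Follower covers v·t_r = 9.0000 × 2 = 18.000 m while reacting, then v²/(2a_F) = 81.000 / 5.000 = 16.200 m while braking, for a total of 18.000 + 16.200 = 34.200 m.
Since a_F ≤ a_L and the follower starts braking later, the follower is never slower than the leader, so the closest approach is when both have stopped.
Minimum gap = 34.200 − 11.912 = 22.288 m.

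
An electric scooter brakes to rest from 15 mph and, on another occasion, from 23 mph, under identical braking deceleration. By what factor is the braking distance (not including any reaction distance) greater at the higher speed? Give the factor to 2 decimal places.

Factor ≈ 2.35

Braking distance d = v²/(2a), so with a fixed, d ∝ v².
Factor = (23/15)² = 1.5333² = 2.3510.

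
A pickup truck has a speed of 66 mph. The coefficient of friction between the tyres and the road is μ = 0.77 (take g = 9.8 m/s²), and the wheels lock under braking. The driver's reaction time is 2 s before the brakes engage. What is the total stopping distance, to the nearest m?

Total stopping distance ≈ 117 m

66 mph × 0.44704 = 29.5046 m/s.
a = μg = 0.77 × 9.8 = 7.546 m/s².
Reaction distance = v·t_r = 29.5046 × 2 = 59.009 m.
Braking distance = v²/(2a) = 29.5046² / (2 × 7.546) = 870.521 / 15.092 = 57.681 m.
Total = 59.009 + 57.681 = 116.690 m.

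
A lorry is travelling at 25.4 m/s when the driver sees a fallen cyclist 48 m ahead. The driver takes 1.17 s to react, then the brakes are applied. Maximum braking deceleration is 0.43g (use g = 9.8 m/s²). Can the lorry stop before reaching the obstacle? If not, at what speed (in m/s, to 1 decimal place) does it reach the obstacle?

No — it strikes the obstacle at 22.2 m/s

a = 0.43 × 9.8 = 4.214 m/s².
Reaction distance = 25.4000 × 1.17 = 29.718 m.
Braking distance needed to stop: v²/(2a) = 645.160 / 8.428 = 76.550 m, so total needed = 29.718 + 76.550 = 106.268 m > 48 m — it cannot stop.
Distance remaining when braking begins: 48 − 29.718 = 18.282 m.
v² = v₀² − 2a·d = 645.160 − 2 × 4.214 × 18.282 = 491.079 m²/s².
v = √491.079 = 22.160 m/s.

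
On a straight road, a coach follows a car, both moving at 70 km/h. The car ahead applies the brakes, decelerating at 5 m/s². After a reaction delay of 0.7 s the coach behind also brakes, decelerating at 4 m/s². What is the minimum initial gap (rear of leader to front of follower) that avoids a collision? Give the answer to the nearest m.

Minimum gap ≈ 23 m

70 km/h ÷ 3.6 = 19.4444 m/s.
Leader travels v²/(2a_L) = 378.085 / 10.000 = 37.808 m before stopping.
Follower covers v·t_r = 19.4444 × 0.7 = 13.611 m while reacting, then v²/(2a_F) = 378.085 / 8.000 = 47.261 m while braking, for a total of 13.611 + 47.261 = 60.872 m.
Since a_F ≤ a_L and the follower starts braking later, the follower is never slower than the leader, so the closest approach is when both have stopped.
Minimum gap = 60.872 − 37.808 = 23.064 m.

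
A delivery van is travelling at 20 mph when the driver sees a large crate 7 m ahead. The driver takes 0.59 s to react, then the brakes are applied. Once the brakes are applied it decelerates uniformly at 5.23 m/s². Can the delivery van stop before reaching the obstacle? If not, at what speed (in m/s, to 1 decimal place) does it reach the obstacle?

No — it strikes the obstacle at 7.9 m/s

20 mph × 0.44704 = 8.9408 m/s.
Reaction distance = 8.9408 × 0.59 = 5.275 m.
Braking distance needed to stop: v²/(2a) = 79.938 / 10.460 = 7.642 m, so total needed = 5.275 + 7.642 = 12.917 m > 7 m — it cannot stop.
Distance remaining when braking begins: 7 − 5.275 = 1.725 m.
v² = v₀² − 2a·d = 79.938 − 2 × 5.230 × 1.725 = 61.895 m²/s².
v = √61.895 = 7.867 m/s.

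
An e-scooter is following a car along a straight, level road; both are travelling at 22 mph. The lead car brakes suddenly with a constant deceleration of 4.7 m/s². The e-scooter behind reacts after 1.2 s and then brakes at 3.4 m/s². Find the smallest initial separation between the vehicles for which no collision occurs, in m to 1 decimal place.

22 mph × 0.44704 = 9.8349 m/s.
Leader travels v²/(2a_L) = 96.725 / 9.400 = 10.290 m before stopping.
Follower covers v·t_r = 9.8349 × 1.2 = 11.802 m while reacting, then v²/(2a_F) = 96.725 / 6.800 = 14.224 m while braking, for a total of 11.802 + 14.224 = 26.026 m.
Since a_F ≤ a_L and the follower starts braking later, the follower is never slower than the leader, so the closest approach is when both have stopped.
Minimum gap = 26.026 − 10.290 = 15.736 m.

Minimum gap ≈ 15.7 m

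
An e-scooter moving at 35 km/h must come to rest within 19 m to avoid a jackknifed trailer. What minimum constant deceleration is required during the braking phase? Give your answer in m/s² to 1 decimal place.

35 km/h ÷ 3.6 = 9.7222 m/s.
v² = 2a·d ⇒ a = v²/(2d) = 9.7222² / (2 × 19.000) = 94.521 / 38.000 = 2.4874 m/s².

Required deceleration ≈ 2.5 m/s²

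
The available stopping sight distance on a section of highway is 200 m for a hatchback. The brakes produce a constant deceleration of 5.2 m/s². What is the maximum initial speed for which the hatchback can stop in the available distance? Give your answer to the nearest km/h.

Maximum speed ≈ 164 km/h

v²/(2a) = d ⇒ v = √(2 × 5.200 × 200) = √2080.00 = 45.6070 m/s.
45.6070 m/s × 3.6 = 164.185 km/h.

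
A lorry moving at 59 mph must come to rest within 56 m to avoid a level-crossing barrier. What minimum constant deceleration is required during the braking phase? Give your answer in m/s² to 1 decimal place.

59 mph × 0.44704 = 26.3754 m/s.
v² = 2a·d ⇒ a = v²/(2d) = 26.3754² / (2 × 56.000) = 695.662 / 112.000 = 6.2113 m/s².

Required deceleration ≈ 6.2 m/s²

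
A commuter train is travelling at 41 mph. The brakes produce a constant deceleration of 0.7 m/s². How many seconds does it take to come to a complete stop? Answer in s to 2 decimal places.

41 mph × 0.44704 = 18.3286 m/s.
Braking time = v/a = 18.3286 / 0.700 = 26.184 s.

Braking time ≈ 26.18 s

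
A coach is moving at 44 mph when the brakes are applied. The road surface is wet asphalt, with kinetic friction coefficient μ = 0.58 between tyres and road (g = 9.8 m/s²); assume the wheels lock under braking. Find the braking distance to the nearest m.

Braking distance ≈ 34 m

44 mph × 0.44704 = 19.6698 m/s.
a = μg = 0.58 × 9.8 = 5.684 m/s².
Braking distance = v²/(2a) = 19.6698² / (2 × 5.684) = 386.901 / 11.368 = 34.034 m.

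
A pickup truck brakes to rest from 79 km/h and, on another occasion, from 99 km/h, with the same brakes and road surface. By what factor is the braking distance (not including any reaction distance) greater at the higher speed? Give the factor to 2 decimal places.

Braking distance d = v²/(2a), so with a fixed, d ∝ v².
Factor = (99/79)² = 1.2532² = 1.5705.

Factor ≈ 1.57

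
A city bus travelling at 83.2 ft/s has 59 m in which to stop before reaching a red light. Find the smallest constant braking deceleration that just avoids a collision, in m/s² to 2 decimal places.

Required deceleration ≈ 5.45 m/s²

83.2 ft/s × 0.3048 = 25.3594 m/s.
v² = 2a·d ⇒ a = v²/(2d) = 25.3594² / (2 × 59.000) = 643.099 / 118.000 = 5.4500 m/s².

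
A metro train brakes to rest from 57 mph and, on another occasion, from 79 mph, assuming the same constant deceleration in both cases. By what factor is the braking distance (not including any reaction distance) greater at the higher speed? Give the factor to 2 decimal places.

Factor ≈ 1.92

Braking distance d = v²/(2a), so with a fixed, d ∝ v².
Factor = (79/57)² = 1.3860² = 1.9210.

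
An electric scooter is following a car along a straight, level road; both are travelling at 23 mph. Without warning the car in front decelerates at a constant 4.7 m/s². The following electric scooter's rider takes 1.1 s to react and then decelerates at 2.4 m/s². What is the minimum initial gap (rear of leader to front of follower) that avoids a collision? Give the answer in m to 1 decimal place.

Minimum gap ≈ 22.1 m

23 mph × 0.44704 = 10.2819 m/s.
Leader travels v²/(2a_L) = 105.717 / 9.400 = 11.246 m before stopping.
Follower covers v·t_r = 10.2819 × 1.1 = 11.310 m while reacting, then v²/(2a_F) = 105.717 / 4.800 = 22.024 m while braking, for a total of 11.310 + 22.024 = 33.334 m.
Since a_F ≤ a_L and the follower starts braking later, the follower is never slower than the leader, so the closest approach is when both have stopped.
Minimum gap = 33.334 − 11.246 = 22.088 m.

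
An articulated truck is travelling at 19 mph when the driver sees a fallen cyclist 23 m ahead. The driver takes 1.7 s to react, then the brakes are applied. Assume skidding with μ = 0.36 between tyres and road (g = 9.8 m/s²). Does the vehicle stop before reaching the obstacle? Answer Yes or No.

No

19 mph × 0.44704 = 8.4938 m/s.
a = μg = 0.36 × 9.8 = 3.528 m/s².
Reaction distance = 8.4938 × 1.7 = 14.439 m.
Braking distance = v²/(2a) = 72.145 / 7.056 = 10.225 m.
Total stopping distance = 14.439 + 10.225 = 24.664 m, vs 23 m available — it cannot stop in time and overshoots by 24.664 − 23 = 1.664 m.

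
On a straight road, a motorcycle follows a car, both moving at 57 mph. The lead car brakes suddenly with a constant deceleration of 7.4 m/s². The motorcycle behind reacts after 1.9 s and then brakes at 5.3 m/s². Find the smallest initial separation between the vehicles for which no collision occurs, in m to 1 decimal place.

57 mph × 0.44704 = 25.4813 m/s.
Leader travels v²/(2a_L) = 649.297 / 14.800 = 43.871 m before stopping.
Follower covers v·t_r = 25.4813 × 1.9 = 48.414 m while reacting, then v²/(2a_F) = 649.297 / 10.600 = 61.254 m while braking, for a total of 48.414 + 61.254 = 109.668 m.
Since a_F ≤ a_L and the follower starts braking later, the follower is never slower than the leader, so the closest approach is when both have stopped.
Minimum gap = 109.668 − 43.871 = 65.797 m.

Minimum gap ≈ 65.8 m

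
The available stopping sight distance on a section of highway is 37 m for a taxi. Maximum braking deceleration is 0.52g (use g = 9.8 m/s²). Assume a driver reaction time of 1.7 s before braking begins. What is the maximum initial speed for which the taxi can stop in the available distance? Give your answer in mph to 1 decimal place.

a = 0.52 × 9.8 = 5.096 m/s².
Stopping distance: v·t_r + v²/(2a) = 37 with t_r = 1.7 s and a = 5.096 m/s².
So v² + 17.326 v − 377.10 = 0.
Positive root: v = −a·t_r + √((a·t_r)² + 2a·d) = −8.663 + √(75.048 + 377.10) = 12.6008 m/s.
12.6008 m/s ÷ 0.44704 = 28.187 mph.

Maximum speed ≈ 28.2 mph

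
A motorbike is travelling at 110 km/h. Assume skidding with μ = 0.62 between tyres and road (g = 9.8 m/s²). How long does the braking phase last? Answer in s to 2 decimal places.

110 km/h ÷ 3.6 = 30.5556 m/s.
a = μg = 0.62 × 9.8 = 6.076 m/s².
Braking time = v/a = 30.5556 / 6.076 = 5.029 s.

Braking time ≈ 5.03 s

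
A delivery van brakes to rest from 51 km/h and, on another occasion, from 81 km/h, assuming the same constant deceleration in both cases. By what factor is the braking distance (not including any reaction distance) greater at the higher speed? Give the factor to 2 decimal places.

Factor ≈ 2.52

Braking distance d = v²/(2a), so with a fixed, d ∝ v².
Factor = (81/51)² = 1.5882² = 2.5224.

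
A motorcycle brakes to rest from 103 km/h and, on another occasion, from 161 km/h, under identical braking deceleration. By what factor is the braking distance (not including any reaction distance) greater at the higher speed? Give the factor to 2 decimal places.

Factor ≈ 2.44

Braking distance d = v²/(2a), so with a fixed, d ∝ v².
Factor = (161/103)² = 1.5631² = 2.4433.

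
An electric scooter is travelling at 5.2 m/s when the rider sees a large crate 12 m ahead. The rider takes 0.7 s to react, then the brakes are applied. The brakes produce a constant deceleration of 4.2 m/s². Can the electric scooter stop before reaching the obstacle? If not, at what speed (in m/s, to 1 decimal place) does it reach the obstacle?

Yes — it stops about 5.1 m short of the obstacle, so it never reaches it

Reaction distance = 5.2000 × 0.7 = 3.640 m.
Braking distance = v²/(2a) = 27.040 / 8.400 = 3.219 m.
Total stopping distance = 3.640 + 3.219 = 6.859 m, vs 12 m available — it stops with 12 − 6.859 = 5.141 m to spare.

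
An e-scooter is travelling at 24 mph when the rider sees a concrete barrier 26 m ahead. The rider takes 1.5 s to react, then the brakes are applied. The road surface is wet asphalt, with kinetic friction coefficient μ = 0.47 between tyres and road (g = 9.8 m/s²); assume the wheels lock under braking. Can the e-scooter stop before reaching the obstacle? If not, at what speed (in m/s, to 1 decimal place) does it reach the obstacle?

24 mph × 0.44704 = 10.7290 m/s.
a = μg = 0.47 × 9.8 = 4.606 m/s².
Reaction distance = 10.7290 × 1.5 = 16.093 m.
Braking distance needed to stop: v²/(2a) = 115.111 / 9.212 = 12.496 m, so total needed = 16.093 + 12.496 = 28.589 m > 26 m — it cannot stop.
Distance remaining when braking begins: 26 − 16.093 = 9.907 m.
v² = v₀² − 2a·d = 115.111 − 2 × 4.606 × 9.907 = 23.848 m²/s².
v = √23.848 = 4.883 m/s.

No — it strikes the obstacle at 4.9 m/s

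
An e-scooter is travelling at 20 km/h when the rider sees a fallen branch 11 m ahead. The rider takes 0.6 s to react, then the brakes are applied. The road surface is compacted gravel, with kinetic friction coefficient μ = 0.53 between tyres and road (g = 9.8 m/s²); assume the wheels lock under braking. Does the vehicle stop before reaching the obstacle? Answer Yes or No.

20 km/h ÷ 3.6 = 5.5556 m/s.
a = μg = 0.53 × 9.8 = 5.194 m/s².
Reaction distance = 5.5556 × 0.6 = 3.333 m.
Braking distance = v²/(2a) = 30.865 / 10.388 = 2.971 m.
Total stopping distance = 3.333 + 2.971 = 6.304 m, vs 11 m available — it stops with 11 − 6.304 = 4.696 m to spare.

Yes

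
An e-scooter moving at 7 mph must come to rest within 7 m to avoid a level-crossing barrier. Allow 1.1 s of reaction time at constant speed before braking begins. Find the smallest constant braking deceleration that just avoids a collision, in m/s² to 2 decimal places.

Required deceleration ≈ 1.38 m/s²

7 mph × 0.44704 = 3.1293 m/s.
Distance covered during reaction = 3.1293 × 1.1 = 3.442 m.
Distance available for braking: 7 − 3.442 = 3.558 m.
v² = 2a·d ⇒ a = v²/(2d) = 3.1293² / (2 × 3.558) = 9.793 / 7.116 = 1.3762 m/s².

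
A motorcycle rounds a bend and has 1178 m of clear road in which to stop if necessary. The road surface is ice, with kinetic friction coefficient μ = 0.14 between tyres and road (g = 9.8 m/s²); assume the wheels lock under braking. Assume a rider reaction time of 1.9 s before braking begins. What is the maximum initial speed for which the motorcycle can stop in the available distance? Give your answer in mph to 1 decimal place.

Maximum speed ≈ 121.5 mph

a = μg = 0.14 × 9.8 = 1.372 m/s².
Stopping distance: v·t_r + v²/(2a) = 1178 with t_r = 1.9 s and a = 1.372 m/s².
So v² + 5.214 v − 3232.43 = 0.
Positive root: v = −a·t_r + √((a·t_r)² + 2a·d) = −2.607 + √(6.796 + 3232.43) = 54.3072 m/s.
54.3072 m/s ÷ 0.44704 = 121.482 mph.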